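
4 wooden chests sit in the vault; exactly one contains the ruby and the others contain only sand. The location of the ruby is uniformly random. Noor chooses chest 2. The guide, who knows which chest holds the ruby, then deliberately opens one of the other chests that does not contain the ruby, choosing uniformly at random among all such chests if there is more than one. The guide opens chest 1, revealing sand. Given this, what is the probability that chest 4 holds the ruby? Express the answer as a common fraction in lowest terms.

3/8

Consider each possible location of the ruby in turn.
If it is in chest 1 (prior 1/4): the guide opened chest 1, so this case is ruled out; weight (1/4)·0 = 0.
If it is in chest 2 (prior 1/4): the guide has 3 equally likely choices, so probability 1/3; weight (1/4)·(1/3) = 1/12.
If it is in either of chests 3 and 4 (prior 1/4 each): the guide has 2 equally likely choices, so probability 1/2; weight (1/4)·(1/2) = 1/8 each.
The weights sum to 1/3.
So P(the ruby in chest 4 | the guide opened chest 1) = (1/8) / (1/3) = 3/8.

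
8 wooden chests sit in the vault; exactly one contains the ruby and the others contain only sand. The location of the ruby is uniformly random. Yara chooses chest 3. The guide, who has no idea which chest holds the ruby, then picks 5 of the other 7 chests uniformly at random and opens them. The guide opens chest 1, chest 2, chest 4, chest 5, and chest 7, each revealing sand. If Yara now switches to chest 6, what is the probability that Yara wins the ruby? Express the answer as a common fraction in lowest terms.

1/3

Apply Bayes' rule, conditioning on where the ruby actually is.
If it is in any of chests 1, 2, 4, 5, and 7 (prior 1/8 each): that chest was opened and seen not to hold the prize — ruled out; weight (1/8)·0 = 0 each.
If it is in any of chests 3, 6, and 8 (prior 1/8 each): the guide picks exactly this set with probability 1/21 regardless, and none is the prize; weight (1/8)·(1/21) = 1/168 each.
The weights sum to 1/56.
So P(the ruby in chest 6 | the guide opened chest 1, chest 2, chest 4, chest 5, and chest 7) = (1/168) / (1/56) = 1/3.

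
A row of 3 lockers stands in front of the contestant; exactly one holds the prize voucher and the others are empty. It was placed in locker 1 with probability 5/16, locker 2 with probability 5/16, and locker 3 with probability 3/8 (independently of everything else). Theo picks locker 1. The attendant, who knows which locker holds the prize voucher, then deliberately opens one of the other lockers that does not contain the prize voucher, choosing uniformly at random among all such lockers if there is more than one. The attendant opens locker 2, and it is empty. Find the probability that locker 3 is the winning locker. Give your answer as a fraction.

Apply Bayes' rule, conditioning on where the prize voucher actually is.
If it is in locker 1 (prior 5/16): the attendant has 2 equally likely choices, so probability 1/2; weight (5/16)·(1/2) = 5/32.
If it is in locker 2 (prior 5/16): the attendant opened locker 2, so this case is ruled out; weight (5/16)·0 = 0.
If it is in locker 3 (prior 3/8): the attendant has no choice, probability 1; weight (3/8)·1 = 3/8.
The weights sum to 17/32.
So P(the prize voucher in locker 3 | the attendant opened locker 2) = (3/8) / (17/32) = 12/17.

12/17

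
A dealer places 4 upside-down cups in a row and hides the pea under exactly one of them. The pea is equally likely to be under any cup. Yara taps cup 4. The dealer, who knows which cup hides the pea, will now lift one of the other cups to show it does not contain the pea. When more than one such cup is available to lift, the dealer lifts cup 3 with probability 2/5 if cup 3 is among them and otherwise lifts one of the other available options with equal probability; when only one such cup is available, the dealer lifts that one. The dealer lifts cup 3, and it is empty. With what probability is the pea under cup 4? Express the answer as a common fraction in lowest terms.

Condition on the true location of the pea.
If it is under any of cups 1, 2, and 4 (prior 1/4 each): cup 3 is available, opened with probability 2/5; weight (1/4)·(2/5) = 1/10 each.
If it is under cup 3 (prior 1/4): the dealer opened cup 3, so this case is ruled out; weight (1/4)·0 = 0.
The weights sum to 3/10.
So P(the pea under cup 4 | the dealer opened cup 3) = (1/10) / (3/10) = 1/3.

1/3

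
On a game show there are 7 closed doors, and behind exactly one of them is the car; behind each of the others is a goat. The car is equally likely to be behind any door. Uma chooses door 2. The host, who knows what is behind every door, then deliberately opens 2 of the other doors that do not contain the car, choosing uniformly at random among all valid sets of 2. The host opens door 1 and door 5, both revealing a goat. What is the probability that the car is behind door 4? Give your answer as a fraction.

Apply Bayes' rule, conditioning on where the car actually is.
If it is behind either of doors 1 and 5 (prior 1/7 each): that door was opened and seen not to hold the prize — ruled out; weight (1/7)·0 = 0 each.
If it is behind door 2 (prior 1/7): the host has 15 equally likely choices, so probability 1/15; weight (1/7)·(1/15) = 1/105.
If it is behind any of doors 3, 4, 6, and 7 (prior 1/7 each): the host has 10 equally likely choices, so probability 1/10; weight (1/7)·(1/10) = 1/70 each.
The weights sum to 1/15.
So P(the car behind door 4 | the host opened door 1 and door 5) = (1/70) / (1/15) = 3/14.

3/14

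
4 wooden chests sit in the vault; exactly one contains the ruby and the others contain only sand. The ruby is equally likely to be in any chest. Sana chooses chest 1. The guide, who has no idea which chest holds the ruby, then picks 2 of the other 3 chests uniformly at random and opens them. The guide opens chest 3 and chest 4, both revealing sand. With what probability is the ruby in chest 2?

Condition on the true location of the ruby.
If it is in either of chests 1 and 2 (prior 1/4 each): the guide picks exactly this set with probability 1/3 regardless, and none is the prize; weight (1/4)·(1/3) = 1/12 each.
If it is in either of chests 3 and 4 (prior 1/4 each): that chest was opened and seen not to hold the prize — ruled out; weight (1/4)·0 = 0 each.
The weights sum to 1/6.
So P(the ruby in chest 2 | the guide opened chest 3 and chest 4) = (1/12) / (1/6) = 1/2.

1/2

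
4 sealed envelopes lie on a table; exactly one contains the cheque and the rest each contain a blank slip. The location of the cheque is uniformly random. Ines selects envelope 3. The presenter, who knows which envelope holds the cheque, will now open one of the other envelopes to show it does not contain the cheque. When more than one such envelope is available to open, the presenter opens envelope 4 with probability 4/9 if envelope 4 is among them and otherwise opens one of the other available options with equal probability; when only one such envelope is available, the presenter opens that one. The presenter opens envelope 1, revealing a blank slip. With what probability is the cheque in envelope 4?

3/8

Condition on the true location of the cheque.
If it is in envelope 1 (prior 1/4): the presenter opened envelope 1, so this case is ruled out; weight (1/4)·0 = 0.
If it is in envelope 2 (prior 1/4): envelope 4 is available but not opened, probability 5/9; weight (1/4)·(5/9) = 5/36.
If it is in envelope 3 (prior 1/4): envelope 4 is available but not opened; envelope 1 gets probability (1 − 4/9)/2 = 5/18; weight (1/4)·(5/18) = 5/72.
If it is in envelope 4 (prior 1/4): envelope 4 holds the prize so is unavailable; the presenter chooses uniformly among the 2 others, probability 1/2; weight (1/4)·(1/2) = 1/8.
The weights sum to 1/3.
So P(the cheque in envelope 4 | the presenter opened envelope 1) = (1/8) / (1/3) = 3/8.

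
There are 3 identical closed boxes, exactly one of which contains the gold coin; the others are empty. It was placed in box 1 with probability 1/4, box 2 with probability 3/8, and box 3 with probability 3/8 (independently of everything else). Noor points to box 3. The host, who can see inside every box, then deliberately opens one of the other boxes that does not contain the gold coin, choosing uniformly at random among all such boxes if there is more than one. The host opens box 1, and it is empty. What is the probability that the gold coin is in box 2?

2/3

Consider each possible location of the gold coin in turn.
If it is in box 1 (prior 1/4): the host opened box 1, so this case is ruled out; weight (1/4)·0 = 0.
If it is in box 2 (prior 3/8): the host has no choice, probability 1; weight (3/8)·1 = 3/8.
If it is in box 3 (prior 3/8): the host has 2 equally likely choices, so probability 1/2; weight (3/8)·(1/2) = 3/16.
The weights sum to 9/16.
So P(the gold coin in box 2 | the host opened box 1) = (3/8) / (9/16) = 2/3.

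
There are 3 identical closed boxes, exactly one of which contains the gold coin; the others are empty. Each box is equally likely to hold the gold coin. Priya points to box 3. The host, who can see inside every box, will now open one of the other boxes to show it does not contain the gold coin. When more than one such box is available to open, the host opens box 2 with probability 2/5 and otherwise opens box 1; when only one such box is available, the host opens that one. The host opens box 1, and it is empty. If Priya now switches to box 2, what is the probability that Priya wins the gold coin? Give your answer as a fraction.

Consider each possible location of the gold coin in turn.
If it is in box 1 (prior 1/3): the host opened box 1, so this case is ruled out; weight (1/3)·0 = 0.
If it is in box 2 (prior 1/3): only box 1 is available, probability 1; weight (1/3)·1 = 1/3.
If it is in box 3 (prior 1/3): box 2 is available but not opened, probability 3/5; weight (1/3)·(3/5) = 1/5.
The weights sum to 8/15.
So P(the gold coin in box 2 | the host opened box 1) = (1/3) / (8/15) = 5/8.

5/8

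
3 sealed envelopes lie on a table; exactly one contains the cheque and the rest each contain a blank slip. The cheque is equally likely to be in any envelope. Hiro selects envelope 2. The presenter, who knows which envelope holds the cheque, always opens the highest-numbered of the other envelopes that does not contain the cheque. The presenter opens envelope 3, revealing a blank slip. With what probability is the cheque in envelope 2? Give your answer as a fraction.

Consider each possible location of the cheque in turn.
If it is in either of envelopes 1 and 2 (prior 1/3 each): envelope 3 is the highest-numbered option available, probability 1; weight (1/3)·1 = 1/3 each.
If it is in envelope 3 (prior 1/3): the presenter opened envelope 3, so this case is ruled out; weight (1/3)·0 = 0.
The weights sum to 2/3.
So P(the cheque in envelope 2 | the presenter opened envelope 3) = (1/3) / (2/3) = 1/2.

1/2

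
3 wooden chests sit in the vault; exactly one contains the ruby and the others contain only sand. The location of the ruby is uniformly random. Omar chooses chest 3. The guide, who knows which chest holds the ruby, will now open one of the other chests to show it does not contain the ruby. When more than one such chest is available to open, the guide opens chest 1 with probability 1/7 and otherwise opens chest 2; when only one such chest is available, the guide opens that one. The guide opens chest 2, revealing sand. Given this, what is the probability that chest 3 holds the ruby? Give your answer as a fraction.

6/13

Condition on the true location of the ruby.
If it is in chest 1 (prior 1/3): only chest 2 is available, probability 1; weight (1/3)·1 = 1/3.
If it is in chest 2 (prior 1/3): the guide opened chest 2, so this case is ruled out; weight (1/3)·0 = 0.
If it is in chest 3 (prior 1/3): chest 1 is available but not opened, probability 6/7; weight (1/3)·(6/7) = 2/7.
The weights sum to 13/21.
So P(the ruby in chest 3 | the guide opened chest 2) = (2/7) / (13/21) = 6/13.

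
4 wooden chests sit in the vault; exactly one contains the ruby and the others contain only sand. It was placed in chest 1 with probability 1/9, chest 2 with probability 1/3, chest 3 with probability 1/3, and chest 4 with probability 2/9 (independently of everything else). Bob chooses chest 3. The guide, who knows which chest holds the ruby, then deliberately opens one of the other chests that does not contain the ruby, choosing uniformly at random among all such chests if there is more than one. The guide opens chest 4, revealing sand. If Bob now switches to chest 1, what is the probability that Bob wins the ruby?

Apply Bayes' rule, conditioning on where the ruby actually is.
If it is in chest 1 (prior 1/9): the guide has 2 equally likely choices, so probability 1/2; weight (1/9)·(1/2) = 1/18.
If it is in chest 2 (prior 1/3): the guide has 2 equally likely choices, so probability 1/2; weight (1/3)·(1/2) = 1/6.
If it is in chest 3 (prior 1/3): the guide has 3 equally likely choices, so probability 1/3; weight (1/3)·(1/3) = 1/9.
If it is in chest 4 (prior 2/9): the guide opened chest 4, so this case is ruled out; weight (2/9)·0 = 0.
The weights sum to 1/3.
So P(the ruby in chest 1 | the guide opened chest 4) = (1/18) / (1/3) = 1/6.

1/6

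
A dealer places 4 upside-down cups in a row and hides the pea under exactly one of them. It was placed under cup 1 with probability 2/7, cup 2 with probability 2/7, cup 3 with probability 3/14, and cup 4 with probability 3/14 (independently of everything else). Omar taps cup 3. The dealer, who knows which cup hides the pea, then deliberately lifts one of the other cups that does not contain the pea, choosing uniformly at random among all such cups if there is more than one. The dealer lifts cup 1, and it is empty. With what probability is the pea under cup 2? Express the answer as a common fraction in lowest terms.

4/9

Consider each possible location of the pea in turn.
If it is under cup 1 (prior 2/7): the dealer opened cup 1, so this case is ruled out; weight (2/7)·0 = 0.
If it is under cup 2 (prior 2/7): the dealer has 2 equally likely choices, so probability 1/2; weight (2/7)·(1/2) = 1/7.
If it is under cup 3 (prior 3/14): the dealer has 3 equally likely choices, so probability 1/3; weight (3/14)·(1/3) = 1/14.
If it is under cup 4 (prior 3/14): the dealer has 2 equally likely choices, so probability 1/2; weight (3/14)·(1/2) = 3/28.
The weights sum to 9/28.
So P(the pea under cup 2 | the dealer opened cup 1) = (1/7) / (9/28) = 4/9.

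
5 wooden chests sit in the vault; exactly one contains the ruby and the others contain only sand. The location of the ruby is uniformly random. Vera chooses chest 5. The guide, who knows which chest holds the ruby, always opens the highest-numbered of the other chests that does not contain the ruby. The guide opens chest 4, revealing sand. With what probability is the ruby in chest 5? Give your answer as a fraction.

1/4

Apply Bayes' rule, conditioning on where the ruby actually is.
If it is in any of chests 1, 2, 3, and 5 (prior 1/5 each): chest 4 is the highest-numbered option available, probability 1; weight (1/5)·1 = 1/5 each.
If it is in chest 4 (prior 1/5): the guide opened chest 4, so this case is ruled out; weight (1/5)·0 = 0.
The weights sum to 4/5.
So P(the ruby in chest 5 | the guide opened chest 4) = (1/5) / (4/5) = 1/4.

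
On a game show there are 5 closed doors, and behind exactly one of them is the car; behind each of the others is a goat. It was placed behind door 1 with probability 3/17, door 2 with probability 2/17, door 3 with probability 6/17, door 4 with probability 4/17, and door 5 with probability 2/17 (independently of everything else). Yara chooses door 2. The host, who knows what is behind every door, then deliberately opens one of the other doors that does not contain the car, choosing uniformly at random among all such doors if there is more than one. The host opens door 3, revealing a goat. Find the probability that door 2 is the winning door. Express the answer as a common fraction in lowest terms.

Consider each possible location of the car in turn.
If it is behind door 1 (prior 3/17): the host has 3 equally likely choices, so probability 1/3; weight (3/17)·(1/3) = 1/17.
If it is behind door 2 (prior 2/17): the host has 4 equally likely choices, so probability 1/4; weight (2/17)·(1/4) = 1/34.
If it is behind door 3 (prior 6/17): the host opened door 3, so this case is ruled out; weight (6/17)·0 = 0.
If it is behind door 4 (prior 4/17): the host has 3 equally likely choices, so probability 1/3; weight (4/17)·(1/3) = 4/51.
If it is behind door 5 (prior 2/17): the host has 3 equally likely choices, so probability 1/3; weight (2/17)·(1/3) = 2/51.
The weights sum to 7/34.
So P(the car behind door 2 | the host opened door 3) = (1/34) / (7/34) = 1/7.

1/7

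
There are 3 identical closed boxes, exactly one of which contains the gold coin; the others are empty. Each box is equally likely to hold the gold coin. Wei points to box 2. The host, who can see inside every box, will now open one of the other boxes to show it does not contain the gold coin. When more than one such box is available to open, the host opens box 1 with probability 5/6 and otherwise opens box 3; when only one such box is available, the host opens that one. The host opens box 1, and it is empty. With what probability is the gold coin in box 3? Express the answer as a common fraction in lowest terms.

6/11

Condition on the true location of the gold coin.
If it is in box 1 (prior 1/3): the host opened box 1, so this case is ruled out; weight (1/3)·0 = 0.
If it is in box 2 (prior 1/3): box 1 is available, opened with probability 5/6; weight (1/3)·(5/6) = 5/18.
If it is in box 3 (prior 1/3): only box 1 is available, probability 1; weight (1/3)·1 = 1/3.
The weights sum to 11/18.
So P(the gold coin in box 3 | the host opened box 1) = (1/3) / (11/18) = 6/11.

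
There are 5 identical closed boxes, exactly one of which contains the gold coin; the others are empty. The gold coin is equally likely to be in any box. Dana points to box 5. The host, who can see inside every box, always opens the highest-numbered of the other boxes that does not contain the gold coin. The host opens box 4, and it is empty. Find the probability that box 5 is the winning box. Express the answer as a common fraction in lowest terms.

1/4

Condition on the true location of the gold coin.
If it is in any of boxes 1, 2, 3, and 5 (prior 1/5 each): box 4 is the highest-numbered option available, probability 1; weight (1/5)·1 = 1/5 each.
If it is in box 4 (prior 1/5): the host opened box 4, so this case is ruled out; weight (1/5)·0 = 0.
The weights sum to 4/5.
So P(the gold coin in box 5 | the host opened box 4) = (1/5) / (4/5) = 1/4.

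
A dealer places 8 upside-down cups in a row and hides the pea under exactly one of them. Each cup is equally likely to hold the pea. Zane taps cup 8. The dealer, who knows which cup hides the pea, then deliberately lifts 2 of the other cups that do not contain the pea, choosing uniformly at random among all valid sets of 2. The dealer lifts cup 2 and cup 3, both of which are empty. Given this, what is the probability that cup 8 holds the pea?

Consider each possible location of the pea in turn.
If it is under any of cups 1, 4, 5, 6, and 7 (prior 1/8 each): the dealer has 15 equally likely choices, so probability 1/15; weight (1/8)·(1/15) = 1/120 each.
If it is under either of cups 2 and 3 (prior 1/8 each): that cup was opened and seen not to hold the prize — ruled out; weight (1/8)·0 = 0 each.
If it is under cup 8 (prior 1/8): the dealer has 21 equally likely choices, so probability 1/21; weight (1/8)·(1/21) = 1/168.
The weights sum to 1/21.
So P(the pea under cup 8 | the dealer opened cup 2 and cup 3) = (1/168) / (1/21) = 1/8.

1/8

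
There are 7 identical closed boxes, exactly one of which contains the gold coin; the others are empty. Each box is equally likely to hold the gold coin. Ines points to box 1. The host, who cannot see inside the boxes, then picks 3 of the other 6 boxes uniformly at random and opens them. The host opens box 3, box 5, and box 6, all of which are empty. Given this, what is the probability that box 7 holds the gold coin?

1/4

Apply Bayes' rule, conditioning on where the gold coin actually is.
If it is in any of boxes 1, 2, 4, and 7 (prior 1/7 each): the host picks exactly this set with probability 1/20 regardless, and none is the prize; weight (1/7)·(1/20) = 1/140 each.
If it is in any of boxes 3, 5, and 6 (prior 1/7 each): that box was opened and seen not to hold the prize — ruled out; weight (1/7)·0 = 0 each.
The weights sum to 1/35.
So P(the gold coin in box 7 | the host opened box 3, box 5, and box 6) = (1/140) / (1/35) = 1/4.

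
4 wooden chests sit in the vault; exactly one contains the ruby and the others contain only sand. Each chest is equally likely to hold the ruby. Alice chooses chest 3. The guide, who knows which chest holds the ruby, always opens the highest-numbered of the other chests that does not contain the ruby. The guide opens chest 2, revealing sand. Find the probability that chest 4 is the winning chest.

1

Consider each possible location of the ruby in turn.
If it is in either of chests 1 and 3 (prior 1/4 each): the guide would have opened chest 4 instead, probability 0; weight (1/4)·0 = 0 each.
If it is in chest 2 (prior 1/4): the guide opened chest 2, so this case is ruled out; weight (1/4)·0 = 0.
If it is in chest 4 (prior 1/4): chest 2 is the highest-numbered option available, probability 1; weight (1/4)·1 = 1/4.
The weights sum to 1/4.
So P(the ruby in chest 4 | the guide opened chest 2) = (1/4) / (1/4) = 1.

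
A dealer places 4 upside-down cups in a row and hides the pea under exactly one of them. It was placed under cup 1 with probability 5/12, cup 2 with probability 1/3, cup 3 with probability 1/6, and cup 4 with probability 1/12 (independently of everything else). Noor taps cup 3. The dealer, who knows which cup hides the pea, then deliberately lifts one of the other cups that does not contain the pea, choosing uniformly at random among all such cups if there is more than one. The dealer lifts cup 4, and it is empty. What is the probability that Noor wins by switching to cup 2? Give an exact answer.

Consider each possible location of the pea in turn.
If it is under cup 1 (prior 5/12): the dealer has 2 equally likely choices, so probability 1/2; weight (5/12)·(1/2) = 5/24.
If it is under cup 2 (prior 1/3): the dealer has 2 equally likely choices, so probability 1/2; weight (1/3)·(1/2) = 1/6.
If it is under cup 3 (prior 1/6): the dealer has 3 equally likely choices, so probability 1/3; weight (1/6)·(1/3) = 1/18.
If it is under cup 4 (prior 1/12): the dealer opened cup 4, so this case is ruled out; weight (1/12)·0 = 0.
The weights sum to 31/72.
So P(the pea under cup 2 | the dealer opened cup 4) = (1/6) / (31/72) = 12/31.

12/31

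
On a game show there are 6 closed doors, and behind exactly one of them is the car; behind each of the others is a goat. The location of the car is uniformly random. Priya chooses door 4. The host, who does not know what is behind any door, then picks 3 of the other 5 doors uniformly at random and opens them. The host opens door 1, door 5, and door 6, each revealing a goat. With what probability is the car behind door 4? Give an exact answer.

1/3

Consider each possible location of the car in turn.
If it is behind any of doors 1, 5, and 6 (prior 1/6 each): that door was opened and seen not to hold the prize — ruled out; weight (1/6)·0 = 0 each.
If it is behind any of doors 2, 3, and 4 (prior 1/6 each): the host picks exactly this set with probability 1/10 regardless, and none is the prize; weight (1/6)·(1/10) = 1/60 each.
The weights sum to 1/20.
So P(the car behind door 4 | the host opened door 1, door 5, and door 6) = (1/60) / (1/20) = 1/3.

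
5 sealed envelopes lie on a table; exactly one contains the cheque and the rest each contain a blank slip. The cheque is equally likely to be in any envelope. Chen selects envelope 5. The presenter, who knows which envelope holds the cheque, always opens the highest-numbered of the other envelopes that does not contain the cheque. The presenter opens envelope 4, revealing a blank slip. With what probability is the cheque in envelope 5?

1/4

Condition on the true location of the cheque.
If it is in any of envelopes 1, 2, 3, and 5 (prior 1/5 each): envelope 4 is the highest-numbered option available, probability 1; weight (1/5)·1 = 1/5 each.
If it is in envelope 4 (prior 1/5): the presenter opened envelope 4, so this case is ruled out; weight (1/5)·0 = 0.
The weights sum to 4/5.
So P(the cheque in envelope 5 | the presenter opened envelope 4) = (1/5) / (4/5) = 1/4.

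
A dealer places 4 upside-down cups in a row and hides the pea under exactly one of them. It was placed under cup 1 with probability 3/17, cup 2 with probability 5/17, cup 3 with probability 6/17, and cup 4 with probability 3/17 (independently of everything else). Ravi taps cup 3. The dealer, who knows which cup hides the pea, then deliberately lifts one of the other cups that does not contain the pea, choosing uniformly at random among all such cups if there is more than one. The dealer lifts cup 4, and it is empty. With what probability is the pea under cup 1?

1/4

Apply Bayes' rule, conditioning on where the pea actually is.
If it is under cup 1 (prior 3/17): the dealer has 2 equally likely choices, so probability 1/2; weight (3/17)·(1/2) = 3/34.
If it is under cup 2 (prior 5/17): the dealer has 2 equally likely choices, so probability 1/2; weight (5/17)·(1/2) = 5/34.
If it is under cup 3 (prior 6/17): the dealer has 3 equally likely choices, so probability 1/3; weight (6/17)·(1/3) = 2/17.
If it is under cup 4 (prior 3/17): the dealer opened cup 4, so this case is ruled out; weight (3/17)·0 = 0.
The weights sum to 6/17.
So P(the pea under cup 1 | the dealer opened cup 4) = (3/34) / (6/17) = 1/4.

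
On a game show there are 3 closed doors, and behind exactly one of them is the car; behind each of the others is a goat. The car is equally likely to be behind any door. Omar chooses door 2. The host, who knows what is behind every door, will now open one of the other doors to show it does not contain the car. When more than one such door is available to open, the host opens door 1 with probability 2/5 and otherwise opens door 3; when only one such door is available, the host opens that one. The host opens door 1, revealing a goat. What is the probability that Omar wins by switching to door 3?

Apply Bayes' rule, conditioning on where the car actually is.
If it is behind door 1 (prior 1/3): the host opened door 1, so this case is ruled out; weight (1/3)·0 = 0.
If it is behind door 2 (prior 1/3): door 1 is available, opened with probability 2/5; weight (1/3)·(2/5) = 2/15.
If it is behind door 3 (prior 1/3): only door 1 is available, probability 1; weight (1/3)·1 = 1/3.
The weights sum to 7/15.
So P(the car behind door 3 | the host opened door 1) = (1/3) / (7/15) = 5/7.

5/7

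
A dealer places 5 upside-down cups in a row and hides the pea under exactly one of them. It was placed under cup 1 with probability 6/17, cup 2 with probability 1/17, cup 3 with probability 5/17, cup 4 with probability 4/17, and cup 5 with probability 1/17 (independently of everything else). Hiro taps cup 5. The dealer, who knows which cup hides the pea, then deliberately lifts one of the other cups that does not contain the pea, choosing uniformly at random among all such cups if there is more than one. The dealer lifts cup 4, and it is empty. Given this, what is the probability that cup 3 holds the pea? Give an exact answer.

Condition on the true location of the pea.
If it is under cup 1 (prior 6/17): the dealer has 3 equally likely choices, so probability 1/3; weight (6/17)·(1/3) = 2/17.
If it is under cup 2 (prior 1/17): the dealer has 3 equally likely choices, so probability 1/3; weight (1/17)·(1/3) = 1/51.
If it is under cup 3 (prior 5/17): the dealer has 3 equally likely choices, so probability 1/3; weight (5/17)·(1/3) = 5/51.
If it is under cup 4 (prior 4/17): the dealer opened cup 4, so this case is ruled out; weight (4/17)·0 = 0.
If it is under cup 5 (prior 1/17): the dealer has 4 equally likely choices, so probability 1/4; weight (1/17)·(1/4) = 1/68.
The weights sum to 1/4.
So P(the pea under cup 3 | the dealer opened cup 4) = (5/51) / (1/4) = 20/51.

20/51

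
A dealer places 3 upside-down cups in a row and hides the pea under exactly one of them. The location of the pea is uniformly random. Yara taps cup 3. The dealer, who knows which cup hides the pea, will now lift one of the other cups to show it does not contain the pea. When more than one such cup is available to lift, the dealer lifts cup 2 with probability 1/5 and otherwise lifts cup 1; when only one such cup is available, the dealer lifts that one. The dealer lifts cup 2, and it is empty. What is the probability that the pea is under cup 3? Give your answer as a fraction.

Apply Bayes' rule, conditioning on where the pea actually is.
If it is under cup 1 (prior 1/3): only cup 2 is available, probability 1; weight (1/3)·1 = 1/3.
If it is under cup 2 (prior 1/3): the dealer opened cup 2, so this case is ruled out; weight (1/3)·0 = 0.
If it is under cup 3 (prior 1/3): cup 2 is available, opened with probability 1/5; weight (1/3)·(1/5) = 1/15.
The weights sum to 2/5.
So P(the pea under cup 3 | the dealer opened cup 2) = (1/15) / (2/5) = 1/6.

1/6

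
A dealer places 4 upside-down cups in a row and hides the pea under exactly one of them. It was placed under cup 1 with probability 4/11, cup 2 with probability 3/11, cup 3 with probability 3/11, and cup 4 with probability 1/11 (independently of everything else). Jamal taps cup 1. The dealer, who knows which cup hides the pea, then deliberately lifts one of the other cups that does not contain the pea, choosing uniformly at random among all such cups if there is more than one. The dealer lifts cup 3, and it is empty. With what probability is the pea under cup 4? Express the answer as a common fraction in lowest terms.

Consider each possible location of the pea in turn.
If it is under cup 1 (prior 4/11): the dealer has 3 equally likely choices, so probability 1/3; weight (4/11)·(1/3) = 4/33.
If it is under cup 2 (prior 3/11): the dealer has 2 equally likely choices, so probability 1/2; weight (3/11)·(1/2) = 3/22.
If it is under cup 3 (prior 3/11): the dealer opened cup 3, so this case is ruled out; weight (3/11)·0 = 0.
If it is under cup 4 (prior 1/11): the dealer has 2 equally likely choices, so probability 1/2; weight (1/11)·(1/2) = 1/22.
The weights sum to 10/33.
So P(the pea under cup 4 | the dealer opened cup 3) = (1/22) / (10/33) = 3/20.

3/20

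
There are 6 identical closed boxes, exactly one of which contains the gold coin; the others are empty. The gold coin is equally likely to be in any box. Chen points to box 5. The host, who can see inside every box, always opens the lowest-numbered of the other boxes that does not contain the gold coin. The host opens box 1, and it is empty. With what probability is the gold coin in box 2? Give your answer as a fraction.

Apply Bayes' rule, conditioning on where the gold coin actually is.
If it is in box 1 (prior 1/6): the host opened box 1, so this case is ruled out; weight (1/6)·0 = 0.
If it is in any of boxes 2, 3, 4, 5, and 6 (prior 1/6 each): box 1 is the lowest-numbered option available, probability 1; weight (1/6)·1 = 1/6 each.
The weights sum to 5/6.
So P(the gold coin in box 2 | the host opened box 1) = (1/6) / (5/6) = 1/5.

1/5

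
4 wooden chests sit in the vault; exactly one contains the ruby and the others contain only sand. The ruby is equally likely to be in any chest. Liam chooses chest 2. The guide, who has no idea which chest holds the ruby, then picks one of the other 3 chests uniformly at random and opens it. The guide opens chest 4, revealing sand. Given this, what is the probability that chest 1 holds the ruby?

1/3

Condition on the true location of the ruby.
If it is in any of chests 1, 2, and 3 (prior 1/4 each): the guide picks chest 4 with probability 1/3 regardless, and it is not the prize; weight (1/4)·(1/3) = 1/12 each.
If it is in chest 4 (prior 1/4): the guide opened chest 4, so this case is ruled out; weight (1/4)·0 = 0.
The weights sum to 1/4.
So P(the ruby in chest 1 | the guide opened chest 4) = (1/12) / (1/4) = 1/3.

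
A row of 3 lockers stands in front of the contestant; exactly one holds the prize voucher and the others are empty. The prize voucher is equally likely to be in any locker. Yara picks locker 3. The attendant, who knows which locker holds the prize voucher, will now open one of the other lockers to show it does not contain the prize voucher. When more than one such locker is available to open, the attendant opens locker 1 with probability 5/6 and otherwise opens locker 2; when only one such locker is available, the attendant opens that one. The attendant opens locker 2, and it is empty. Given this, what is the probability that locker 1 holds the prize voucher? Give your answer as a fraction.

6/7

Apply Bayes' rule, conditioning on where the prize voucher actually is.
If it is in locker 1 (prior 1/3): only locker 2 is available, probability 1; weight (1/3)·1 = 1/3.
If it is in locker 2 (prior 1/3): the attendant opened locker 2, so this case is ruled out; weight (1/3)·0 = 0.
If it is in locker 3 (prior 1/3): locker 1 is available but not opened, probability 1/6; weight (1/3)·(1/6) = 1/18.
The weights sum to 7/18.
So P(the prize voucher in locker 1 | the attendant opened locker 2) = (1/3) / (7/18) = 6/7.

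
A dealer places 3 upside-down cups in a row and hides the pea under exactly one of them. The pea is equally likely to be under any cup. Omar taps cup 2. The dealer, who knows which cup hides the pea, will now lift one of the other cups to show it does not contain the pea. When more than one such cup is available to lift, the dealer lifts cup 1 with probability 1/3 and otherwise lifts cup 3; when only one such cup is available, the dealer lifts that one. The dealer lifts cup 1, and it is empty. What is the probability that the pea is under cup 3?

3/4

Condition on the true location of the pea.
If it is under cup 1 (prior 1/3): the dealer opened cup 1, so this case is ruled out; weight (1/3)·0 = 0.
If it is under cup 2 (prior 1/3): cup 1 is available, opened with probability 1/3; weight (1/3)·(1/3) = 1/9.
If it is under cup 3 (prior 1/3): only cup 1 is available, probability 1; weight (1/3)·1 = 1/3.
The weights sum to 4/9.
So P(the pea under cup 3 | the dealer opened cup 1) = (1/3) / (4/9) = 3/4.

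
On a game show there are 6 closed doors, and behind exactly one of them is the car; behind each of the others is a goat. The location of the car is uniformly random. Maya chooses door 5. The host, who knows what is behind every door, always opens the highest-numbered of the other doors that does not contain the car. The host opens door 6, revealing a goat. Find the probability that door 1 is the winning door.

1/5

Apply Bayes' rule, conditioning on where the car actually is.
If it is behind any of doors 1, 2, 3, 4, and 5 (prior 1/6 each): door 6 is the highest-numbered option available, probability 1; weight (1/6)·1 = 1/6 each.
If it is behind door 6 (prior 1/6): the host opened door 6, so this case is ruled out; weight (1/6)·0 = 0.
The weights sum to 5/6.
So P(the car behind door 1 | the host opened door 6) = (1/6) / (5/6) = 1/5.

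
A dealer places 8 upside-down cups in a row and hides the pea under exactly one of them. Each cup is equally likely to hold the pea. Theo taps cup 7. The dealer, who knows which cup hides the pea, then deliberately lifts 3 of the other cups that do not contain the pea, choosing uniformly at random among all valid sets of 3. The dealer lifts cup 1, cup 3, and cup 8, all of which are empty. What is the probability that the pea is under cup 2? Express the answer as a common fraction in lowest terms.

7/32

Consider each possible location of the pea in turn.
If it is under any of cups 1, 3, and 8 (prior 1/8 each): that cup was opened and seen not to hold the prize — ruled out; weight (1/8)·0 = 0 each.
If it is under any of cups 2, 4, 5, and 6 (prior 1/8 each): the dealer has 20 equally likely choices, so probability 1/20; weight (1/8)·(1/20) = 1/160 each.
If it is under cup 7 (prior 1/8): the dealer has 35 equally likely choices, so probability 1/35; weight (1/8)·(1/35) = 1/280.
The weights sum to 1/35.
So P(the pea under cup 2 | the dealer opened cup 1, cup 3, and cup 8) = (1/160) / (1/35) = 7/32.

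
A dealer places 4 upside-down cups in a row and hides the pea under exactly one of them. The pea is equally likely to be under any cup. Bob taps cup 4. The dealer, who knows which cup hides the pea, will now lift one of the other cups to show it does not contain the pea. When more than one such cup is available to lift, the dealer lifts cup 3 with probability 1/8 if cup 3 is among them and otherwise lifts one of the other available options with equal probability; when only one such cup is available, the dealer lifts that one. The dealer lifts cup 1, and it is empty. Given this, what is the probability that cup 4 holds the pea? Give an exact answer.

7/29

Apply Bayes' rule, conditioning on where the pea actually is.
If it is under cup 1 (prior 1/4): the dealer opened cup 1, so this case is ruled out; weight (1/4)·0 = 0.
If it is under cup 2 (prior 1/4): cup 3 is available but not opened, probability 7/8; weight (1/4)·(7/8) = 7/32.
If it is under cup 3 (prior 1/4): cup 3 holds the prize so is unavailable; the dealer chooses uniformly among the 2 others, probability 1/2; weight (1/4)·(1/2) = 1/8.
If it is under cup 4 (prior 1/4): cup 3 is available but not opened; cup 1 gets probability (1 − 1/8)/2 = 7/16; weight (1/4)·(7/16) = 7/64.
The weights sum to 29/64.
So P(the pea under cup 4 | the dealer opened cup 1) = (7/64) / (29/64) = 7/29.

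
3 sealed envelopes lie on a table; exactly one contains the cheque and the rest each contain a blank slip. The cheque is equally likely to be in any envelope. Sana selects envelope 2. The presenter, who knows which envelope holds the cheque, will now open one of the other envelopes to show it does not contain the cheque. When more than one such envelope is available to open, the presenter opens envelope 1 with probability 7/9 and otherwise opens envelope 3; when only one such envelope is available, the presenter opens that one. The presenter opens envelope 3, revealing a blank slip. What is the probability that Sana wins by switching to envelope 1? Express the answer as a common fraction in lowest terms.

9/11

Condition on the true location of the cheque.
If it is in envelope 1 (prior 1/3): only envelope 3 is available, probability 1; weight (1/3)·1 = 1/3.
If it is in envelope 2 (prior 1/3): envelope 1 is available but not opened, probability 2/9; weight (1/3)·(2/9) = 2/27.
If it is in envelope 3 (prior 1/3): the presenter opened envelope 3, so this case is ruled out; weight (1/3)·0 = 0.
The weights sum to 11/27.
So P(the cheque in envelope 1 | the presenter opened envelope 3) = (1/3) / (11/27) = 9/11.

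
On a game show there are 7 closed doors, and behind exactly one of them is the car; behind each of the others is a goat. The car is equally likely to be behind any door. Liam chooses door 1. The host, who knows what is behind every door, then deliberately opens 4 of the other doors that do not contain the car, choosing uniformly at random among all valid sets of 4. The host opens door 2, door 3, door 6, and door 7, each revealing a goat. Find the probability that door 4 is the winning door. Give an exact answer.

3/7

Consider each possible location of the car in turn.
If it is behind door 1 (prior 1/7): the host has 15 equally likely choices, so probability 1/15; weight (1/7)·(1/15) = 1/105.
If it is behind any of doors 2, 3, 6, and 7 (prior 1/7 each): that door was opened and seen not to hold the prize — ruled out; weight (1/7)·0 = 0 each.
If it is behind either of doors 4 and 5 (prior 1/7 each): the host has 5 equally likely choices, so probability 1/5; weight (1/7)·(1/5) = 1/35 each.
The weights sum to 1/15.
So P(the car behind door 4 | the host opened door 2, door 3, door 6, and door 7) = (1/35) / (1/15) = 3/7.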